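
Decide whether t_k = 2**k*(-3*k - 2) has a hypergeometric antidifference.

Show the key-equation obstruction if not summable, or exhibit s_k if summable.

r(k) = 2*(3*k + 5)/(3*k + 2) after simplifying.
Factor: A=2; B=1; C=k + 2/3.
Key eq: (2)·f(k+1) = (1)·f(k) + (k + 2/3).
deg f ≤ 1 (via 0,0,1).
A polynomial solution: f(k) = (3*k - 4)/3.
R(k) = B(k−1)·f(k)/C(k) = (3*k - 4)/(3*k + 2); s_k = R·t_k = 2**k*(4 - 3*k).
Δs = 2**k*(-3*k - 2), as required.

Yes. s_k = 2**k*(4 - 3*k).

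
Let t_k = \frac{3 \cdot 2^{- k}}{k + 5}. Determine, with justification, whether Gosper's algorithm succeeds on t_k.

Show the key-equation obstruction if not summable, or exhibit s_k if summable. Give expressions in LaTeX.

No — key equation has no polynomial f.

Compute t_(k+1)/t_k: get (k + 5)/(2*(k + 6)).
A = k/2 + 5/2, B = k + 6, C = 1.
Need (k/2 + 5/2)·f(k+1) − (k + 5)·f(k) = 1.
From deg A=1, deg B=1, deg C=0: d=-1.
Negative degree bound (-1): no f exists, t_k not Gosper-summable.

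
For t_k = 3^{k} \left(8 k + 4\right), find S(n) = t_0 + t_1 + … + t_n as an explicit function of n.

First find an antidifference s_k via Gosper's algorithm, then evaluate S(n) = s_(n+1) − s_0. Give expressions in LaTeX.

Step 1: r(k) = 3*(2*k + 3)/(2*k + 1).
A = 3, B = 1, C = k + 1/2.
Set up (3)·f(k+1) − (1)·f(k) − (k + 1/2) = 0.
Degrees (0,0,1) ⇒ d ≤ 1.
Match coefficients ⇒ f(k) = (k - 1)/2.
So s_k = (B(k−1)f/C)·t_k = ((k - 1)/(2*k + 1))·t_k = 4*3**k*(k - 1).
s_(k+1) − s_k = 3**k*(8*k + 4) = t_k.
Telescope: S(n) = s_(n+1) − s_(0) = 12*3**n*n − (-4) = 12*3**n*n + 4.

S(n) = 12 \cdot 3^{n} n + 4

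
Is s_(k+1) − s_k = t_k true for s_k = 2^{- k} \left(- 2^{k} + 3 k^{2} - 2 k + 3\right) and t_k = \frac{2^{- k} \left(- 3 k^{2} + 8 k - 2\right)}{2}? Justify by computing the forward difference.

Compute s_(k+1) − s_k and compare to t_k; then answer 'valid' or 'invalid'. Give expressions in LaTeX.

valid (s_(k+1) − s_k reduces to t_k)

s_(k+1) = (-2*2**k + 3*k**2 + 4*k + 4)/(2*2**k)
s_(k+1) − s_k = (-3*k**2 + 8*k - 2)/(2*2**k)
(s_(k+1) − s_k) − t_k = 0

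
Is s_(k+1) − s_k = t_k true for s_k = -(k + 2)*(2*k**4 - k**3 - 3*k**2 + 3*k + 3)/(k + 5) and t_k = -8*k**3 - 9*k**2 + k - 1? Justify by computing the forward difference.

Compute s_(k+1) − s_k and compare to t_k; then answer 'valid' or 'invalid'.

Invalid: residual 3*(6*k**4 + 50*k**3 + 47*k**2 - 7*k + 2)/(k**2 + 11*k + 30) ≠ 0.

s_(k+1) = (-2*k**5 - 13*k**4 - 27*k**3 - 20*k**2 - 10*k - 12)/(k + 6)
s_(k+1) − s_k = (-8*k**5 - 79*k**4 - 188*k**3 - 119*k**2 - 2*k - 24)/(k**2 + 11*k + 30)
(s_(k+1) − s_k) − t_k = 3*(6*k**4 + 50*k**3 + 47*k**2 - 7*k + 2)/(k**2 + 11*k + 30)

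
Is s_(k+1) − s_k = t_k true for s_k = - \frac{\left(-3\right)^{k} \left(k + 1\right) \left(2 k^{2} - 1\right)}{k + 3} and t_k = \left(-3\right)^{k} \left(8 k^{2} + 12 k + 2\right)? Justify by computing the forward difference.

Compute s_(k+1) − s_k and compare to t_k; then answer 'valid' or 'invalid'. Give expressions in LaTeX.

Invalid: residual \frac{\left(-3\right)^{k} \left(- 16 k^{3} - 76 k^{2} - 76 k - 10\right)}{k^{2} + 7 k + 12} ≠ 0.

s_(k+1) = 3*(-3)**k*(k + 2)*(2*(k + 1)**2 - 1)/(k + 4)
s_(k+1) − s_k = (-3)**k*(8*k**4 + 52*k**3 + 106*k**2 + 82*k + 14)/(k**2 + 7*k + 12)
(s_(k+1) − s_k) − t_k = (-3)**k*(-16*k**3 - 76*k**2 - 76*k - 10)/(k**2 + 7*k + 12)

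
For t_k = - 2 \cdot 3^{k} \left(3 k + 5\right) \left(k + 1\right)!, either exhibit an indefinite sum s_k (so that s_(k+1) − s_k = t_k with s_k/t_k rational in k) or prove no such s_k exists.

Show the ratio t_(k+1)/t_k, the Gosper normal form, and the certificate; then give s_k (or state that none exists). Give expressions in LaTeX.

Ratio r(k) = 3*(k + 2)*(3*k + 8)/(3*k + 5).
So A=3*k + 6 and B=1, with C=k + 5/3.
Need (3*k + 6)·f(k+1) − (1)·f(k) = k + 5/3.
d = 0 from the (1,0,1) case.
Coefficient equations give f(k) = 1/3.
Get s_k = R·t_k = -2*3**k*factorial(k + 1) with R(k) = B(k−1)f(k)/C(k) = 1/(3*k + 5).
Verify: -2*3**k*(3*k + 5)*factorial(k + 1) matches t_k.

s_k = - 2 \cdot 3^{k} \left(k + 1\right)!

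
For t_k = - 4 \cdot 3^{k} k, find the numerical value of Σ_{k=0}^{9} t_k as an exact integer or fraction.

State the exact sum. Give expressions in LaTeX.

t_(k+1)/t_k = 3 + 3/k.
A = 3, B = 1, C = k.
Key eq: (3)·f(k+1) = (1)·f(k) + (k).
Degrees (0,0,1) ⇒ d ≤ 1.
Match coefficients ⇒ f(k) = (2*k - 3)/4.
Then R = B(k−1)f/C = (2*k - 3)/(4*k), so s_k = R(k)·t_k = 3**k*(3 - 2*k).
Δs = -4*3**k*k, as required.
Telescoping: Σ = s_(10) − s_(0) = -1003833 − (3) = -1003836.

Σ = -1003836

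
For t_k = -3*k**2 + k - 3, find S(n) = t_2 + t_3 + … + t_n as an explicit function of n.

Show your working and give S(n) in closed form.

S(n) = -n**3 - n**2 - 3*n + 5

r(k) = (-k + 3*(k + 1)**2 + 2)/(3*k**2 - k + 3) after simplifying.
Factor: A=1; B=1; C=k**2 - k/3 + 1.
f must satisfy (1)·f(k+1) − (1)·f(k) = k**2 - k/3 + 1.
d = 3 from the (0,0,2) case.
Match coefficients ⇒ f(k) = k*(k**2 - 2*k + 4)/3.
R(k) = B(k−1)·f(k)/C(k) = k*(k**2 - 2*k + 4)/(3*k**2 - k + 3); s_k = R·t_k = k*(-k**2 + 2*k - 4).
Verify: -3*k**2 + k - 3 matches t_k.
Telescope: S(n) = s_(n+1) − s_(2) = -n**3 - n**2 - 3*n - 3 − (-8) = -n**3 - n**2 - 3*n + 5.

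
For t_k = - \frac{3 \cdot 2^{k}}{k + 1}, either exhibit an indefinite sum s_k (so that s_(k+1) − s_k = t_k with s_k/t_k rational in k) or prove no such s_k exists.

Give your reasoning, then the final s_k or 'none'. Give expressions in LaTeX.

The ratio is 2*(k + 1)/(k + 2).
A = 2*k + 2, B = k + 2, C = 1.
Need (2*k + 2)·f(k+1) − (k + 1)·f(k) = 1.
Bound: deg f ≤ -1.
Bound -1 < 0, so the key equation has no polynomial solution.

none (Gosper's algorithm certifies no s_k)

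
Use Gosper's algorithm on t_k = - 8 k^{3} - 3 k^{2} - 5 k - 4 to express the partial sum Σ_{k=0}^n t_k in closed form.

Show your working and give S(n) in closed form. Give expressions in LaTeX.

The ratio is (8*k**3 + 27*k**2 + 35*k + 20)/(8*k**3 + 3*k**2 + 5*k + 4).
Factor: A=1; B=1; C=k**3 + 3*k**2/8 + 5*k/8 + 1/2.
Solve (1)·f(k+1) − (1)·f(k) = k**3 + 3*k**2/8 + 5*k/8 + 1/2.
deg f ≤ 4 (via 0,0,3).
Coefficient equations give f(k) = k*(2*k**3 - 3*k**2 + 3*k + 2)/8.
Get s_k = R·t_k = k*(-2*k**3 + 3*k**2 - 3*k - 2) with R(k) = B(k−1)f(k)/C(k) = k*(2*k**3 - 3*k**2 + 3*k + 2)/(8*k**3 + 3*k**2 + 5*k + 4).
Check: Δs_k = -8*k**3 - 3*k**2 - 5*k - 4. ✓
s_(n+1) = -2*n**4 - 5*n**3 - 6*n**2 - 7*n - 4 and s_(0) = 0, so S(n) = -2*n**4 - 5*n**3 - 6*n**2 - 7*n - 4.

S(n) = - 2 n^{4} - 5 n^{3} - 6 n^{2} - 7 n - 4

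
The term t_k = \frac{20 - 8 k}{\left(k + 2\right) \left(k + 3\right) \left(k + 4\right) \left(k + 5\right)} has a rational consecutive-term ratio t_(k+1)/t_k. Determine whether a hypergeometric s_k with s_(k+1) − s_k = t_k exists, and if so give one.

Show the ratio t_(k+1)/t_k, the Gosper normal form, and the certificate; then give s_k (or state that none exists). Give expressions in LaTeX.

Step 1: r(k) = (k + 2)*(2*k - 3)/((k + 6)*(2*k - 5)).
Gosper form: A/B · C(k+1)/C(k) with A=k + 2, B=k + 6, C=k - 5/2.
Solve (k + 2)·f(k+1) − (k + 5)·f(k) = k - 5/2.
From deg A=1, deg B=1, deg C=1: d=3.
Solve for f: f(k) = -k*(k**2 + 9*k + 50)/48 (degree 3 ≤ 3).
Certificate R = B(k−1)f/C = -k*(k + 5)*(k**2 + 9*k + 50)/(24*(2*k - 5)) gives s_k = k*(k**2 + 9*k + 50)/(6*(k + 2)*(k + 3)*(k + 4)).
Δs = 4*(5 - 2*k)/(k**4 + 14*k**3 + 71*k**2 + 154*k + 120), as required.

s_k = \frac{k \left(k^{2} + 9 k + 50\right)}{6 \left(k + 2\right) \left(k + 3\right) \left(k + 4\right)}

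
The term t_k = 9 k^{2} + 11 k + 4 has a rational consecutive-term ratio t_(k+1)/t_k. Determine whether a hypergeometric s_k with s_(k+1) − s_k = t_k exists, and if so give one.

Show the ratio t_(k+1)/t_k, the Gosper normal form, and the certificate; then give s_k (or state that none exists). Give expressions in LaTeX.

s_k = k^{2} \left(3 k + 1\right)

Step 1: r(k) = (9*k**2 + 29*k + 24)/(9*k**2 + 11*k + 4).
Normal form (A,B,C) = (1, 1, k**2 + 11*k/9 + 4/9).
Key eq: (1)·f(k+1) = (1)·f(k) + (k**2 + 11*k/9 + 4/9).
Bound: deg f ≤ 3.
A polynomial solution: f(k) = k**2*(3*k + 1)/9.
Certificate R = B(k−1)f/C = k**2*(3*k + 1)/(9*k**2 + 11*k + 4) gives s_k = k**2*(3*k + 1).
Check: Δs_k = 9*k**2 + 11*k + 4. ✓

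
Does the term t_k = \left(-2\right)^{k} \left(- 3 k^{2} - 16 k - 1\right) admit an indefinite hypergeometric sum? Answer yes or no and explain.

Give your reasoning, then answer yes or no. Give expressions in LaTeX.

Yes. s_k = \left(-2\right)^{k} \left(k^{2} + 4 k - 3\right).

Compute t_(k+1)/t_k: get 2*(-3*k**2 - 22*k - 20)/(3*k**2 + 16*k + 1).
So A=-2 and B=1, with C=k**2 + 16*k/3 + 1/3.
Key eq: (-2)·f(k+1) = (1)·f(k) + (k**2 + 16*k/3 + 1/3).
Degrees (0,0,2) ⇒ d ≤ 2.
Coefficient equations give f(k) = -(k**2 + 4*k - 3)/3.
Then R = B(k−1)f/C = -(k**2 + 4*k - 3)/(3*k**2 + 16*k + 1), so s_k = R(k)·t_k = (-2)**k*(k**2 + 4*k - 3).
Δs = (-2)**k*(-3*k**2 - 16*k - 1), as required.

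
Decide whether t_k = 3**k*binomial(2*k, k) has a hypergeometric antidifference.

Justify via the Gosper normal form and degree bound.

No. Not Gosper-summable.

r(k) = 6*(2*k + 1)/(k + 1) after simplifying.
Gosper form: A/B · C(k+1)/C(k) with A=12*k + 6, B=k + 1, C=1.
Need (12*k + 6)·f(k+1) − (k)·f(k) = 1.
deg f ≤ -1 (via 1,1,0).
d = -1 < 0 ⇒ no nonzero polynomial f; not summable.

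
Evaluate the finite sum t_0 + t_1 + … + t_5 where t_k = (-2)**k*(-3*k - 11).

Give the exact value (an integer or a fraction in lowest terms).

Σ = 573

The ratio is 2*(-3*k - 14)/(3*k + 11).
Normal form (A,B,C) = (-2, 1, k + 11/3).
f must satisfy (-2)·f(k+1) − (1)·f(k) = k + 11/3.
Degrees (0,0,1) ⇒ d ≤ 1.
Solve for f: f(k) = -(k + 3)/3 (degree 1 ≤ 1).
So s_k = (B(k−1)f/C)·t_k = (-(k + 3)/(3*k + 11))·t_k = (-2)**k*(k + 3).
Δs = (-2)**k*(-3*k - 11), as required.
Evaluate s at k=6 and k=0: 576 and 3; difference 573.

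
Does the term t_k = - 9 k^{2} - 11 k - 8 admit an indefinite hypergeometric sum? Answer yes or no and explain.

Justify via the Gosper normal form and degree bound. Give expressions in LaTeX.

Yes. s_k = k \left(- 3 k^{2} - k - 4\right).

Compute t_(k+1)/t_k: get (9*k**2 + 29*k + 28)/(9*k**2 + 11*k + 8).
Gosper form: A/B · C(k+1)/C(k) with A=1, B=1, C=k**2 + 11*k/9 + 8/9.
Solve (1)·f(k+1) − (1)·f(k) = k**2 + 11*k/9 + 8/9.
Degrees (0,0,2) ⇒ d ≤ 3.
Solve for f: f(k) = k*(3*k**2 + k + 4)/9 (degree 3 ≤ 3).
Certificate R = B(k−1)f/C = k*(3*k**2 + k + 4)/(9*k**2 + 11*k + 8) gives s_k = k*(-3*k**2 - k - 4).
Verify: -9*k**2 - 11*k - 8 matches t_k.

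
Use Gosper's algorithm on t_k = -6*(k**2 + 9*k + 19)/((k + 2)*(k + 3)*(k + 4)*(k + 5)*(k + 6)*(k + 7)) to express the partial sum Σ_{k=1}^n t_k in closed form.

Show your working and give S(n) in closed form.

S(n) = 2*n*(-n**2 - 15*n - 71)/(105*(n**3 + 15*n**2 + 71*n + 105))

The ratio is (k + 2)*(9*k + (k + 1)**2 + 28)/((k + 8)*(k**2 + 9*k + 19)).
Normal form (A,B,C) = (k + 2, k + 8, k**2 + 9*k + 19).
Key eq: (k + 2)·f(k+1) = (k + 7)·f(k) + (k**2 + 9*k + 19).
deg f ≤ 5 (via 1,1,2).
A polynomial solution: f(k) = k*(k + 3)*(k + 5)*(k**2 + 12*k + 44)/144.
So s_k = (B(k−1)f/C)·t_k = (k*(k + 3)*(k + 5)*(k + 7)*(k**2 + 12*k + 44)/(144*(k**2 + 9*k + 19)))·t_k = k*(-k**2 - 12*k - 44)/(24*(k**3 + 12*k**2 + 44*k + 48)).
s_(k+1) − s_k = 6*(-k**2 - 9*k - 19)/(k**6 + 27*k**5 + 295*k**4 + 1665*k**3 + 5104*k**2 + 8028*k + 5040) = t_k.
Σ_(k=1)^n t_k = s_(n+1) − s_(1) = ((-n**3 - 15*n**2 - 71*n - 57)/(24*(n**3 + 15*n**2 + 71*n + 105))) − (-19/840), i.e. 2*n*(-n**2 - 15*n - 71)/(105*(n**3 + 15*n**2 + 71*n + 105)).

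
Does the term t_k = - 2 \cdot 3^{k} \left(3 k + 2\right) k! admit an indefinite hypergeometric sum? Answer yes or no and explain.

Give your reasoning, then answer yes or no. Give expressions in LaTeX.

Yes. s_k = - 2 \cdot 3^{k} k!.

r(k) = 3*(k + 1)*(3*k + 5)/(3*k + 2) after simplifying.
So A=3*k + 3 and B=1, with C=k + 2/3.
Solve (3*k + 3)·f(k+1) − (1)·f(k) = k + 2/3.
Degrees (1,0,1) ⇒ d ≤ 0.
A polynomial solution: f(k) = 1/3.
Certificate R = B(k−1)f/C = 1/(3*k + 2) gives s_k = -2*3**k*factorial(k).
Δs = -2*3**k*(3*k + 2)*factorial(k), as required.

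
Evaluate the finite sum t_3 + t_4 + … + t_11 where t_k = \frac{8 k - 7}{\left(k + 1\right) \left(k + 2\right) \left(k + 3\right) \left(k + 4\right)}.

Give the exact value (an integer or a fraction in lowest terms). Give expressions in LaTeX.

The ratio is (k + 1)*(8*k + 1)/((k + 5)*(8*k - 7)).
Take A(k)=k + 1, B(k)=k + 5, C(k)=k - 7/8.
f must satisfy (k + 1)·f(k+1) − (k + 4)·f(k) = k - 7/8.
From deg A=1, deg B=1, deg C=1: d=3.
Solving with deg f ≤ 3: f(k) = -k*(k**2 + 6*k + 35)/48.
So s_k = (B(k−1)f/C)·t_k = (-k*(k + 4)*(k**2 + 6*k + 35)/(6*(8*k - 7)))·t_k = k*(-k**2 - 6*k - 35)/(6*(k + 1)*(k + 2)*(k + 3)).
Δs = (8*k - 7)/(k**4 + 10*k**3 + 35*k**2 + 50*k + 24), as required.
Evaluate s at k=12 and k=3: -251/1365 and -31/120; difference 271/3640.

Σ = 271/3640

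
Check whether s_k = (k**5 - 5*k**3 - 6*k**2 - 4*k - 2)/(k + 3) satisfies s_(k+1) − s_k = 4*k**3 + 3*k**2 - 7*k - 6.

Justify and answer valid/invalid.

s_(k+1) = (-4*k + (k + 1)**5 - 5*(k + 1)**3 - 6*(k + 1)**2 - 6)/(k + 4)
s_(k+1) − s_k = (4*k**5 + 25*k**4 + 30*k**3 - 31*k**2 - 76*k - 40)/(k**2 + 7*k + 12)
(s_(k+1) − s_k) − t_k = 2*(-3*k**4 - 16*k**3 - 6*k**2 + 25*k + 16)/(k**2 + 7*k + 12)

Invalid: residual 2*(-3*k**4 - 16*k**3 - 6*k**2 + 25*k + 16)/(k**2 + 7*k + 12) ≠ 0.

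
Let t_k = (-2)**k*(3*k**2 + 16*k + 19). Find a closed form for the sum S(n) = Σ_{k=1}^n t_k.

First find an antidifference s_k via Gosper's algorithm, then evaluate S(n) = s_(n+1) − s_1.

Compute t_(k+1)/t_k: get 2*(-3*k**2 - 22*k - 38)/(3*k**2 + 16*k + 19).
Factor: A=-2; B=1; C=k**2 + 16*k/3 + 19/3.
Solve (-2)·f(k+1) − (1)·f(k) = k**2 + 16*k/3 + 19/3.
deg f ≤ 2 (via 0,0,2).
Solving with deg f ≤ 2: f(k) = -(k + 1)*(k + 3)/3.
Certificate R = B(k−1)f/C = -(k + 1)*(k + 3)/(3*k**2 + 16*k + 19) gives s_k = (-2)**k*(-k**2 - 4*k - 3).
Verify: (-2)**k*(3*k**2 + 16*k + 19) matches t_k.
Telescope: S(n) = s_(n+1) − s_(1) = 2*(-2)**n*(n**2 + 6*n + 8) − (16) = 2*(-2)**n*n**2 + 12*(-2)**n*n + 16*(-2)**n - 16.

S(n) = 2*(-2)**n*n**2 + 12*(-2)**n*n + 16*(-2)**n - 16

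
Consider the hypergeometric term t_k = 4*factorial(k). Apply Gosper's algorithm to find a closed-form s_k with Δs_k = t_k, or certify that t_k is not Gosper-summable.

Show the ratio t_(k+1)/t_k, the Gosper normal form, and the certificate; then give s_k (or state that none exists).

The ratio is k + 1.
Normal form (A,B,C) = (k + 1, 1, 1).
Solve (k + 1)·f(k+1) − (1)·f(k) = 1.
Bound: deg f ≤ -1.
d = -1 < 0 ⇒ no nonzero polynomial f; not summable.

none (Gosper's algorithm certifies no s_k)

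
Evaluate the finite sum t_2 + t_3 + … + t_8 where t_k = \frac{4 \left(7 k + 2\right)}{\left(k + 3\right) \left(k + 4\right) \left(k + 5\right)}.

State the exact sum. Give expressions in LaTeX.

The ratio is (k + 3)*(7*k + 9)/((k + 6)*(7*k + 2)).
Gosper form: A/B · C(k+1)/C(k) with A=k + 3, B=k + 6, C=k + 2/7.
Set up (k + 3)·f(k+1) − (k + 5)·f(k) − (k + 2/7) = 0.
Degrees (1,1,1) ⇒ d ≤ 2.
Match coefficients ⇒ f(k) = k*(23*k - 7)/168.
Certificate R = B(k−1)f/C = k*(k + 5)*(23*k - 7)/(24*(7*k + 2)) gives s_k = k*(23*k - 7)/(6*(k + 3)*(k + 4)).
Δs = 4*(7*k + 2)/(k**3 + 12*k**2 + 47*k + 60), as required.
Sum = s_(9) − s_(2); s_(9) = 25/13, s_(2) = 13/30 ⇒ 581/390.

Σ = 581/390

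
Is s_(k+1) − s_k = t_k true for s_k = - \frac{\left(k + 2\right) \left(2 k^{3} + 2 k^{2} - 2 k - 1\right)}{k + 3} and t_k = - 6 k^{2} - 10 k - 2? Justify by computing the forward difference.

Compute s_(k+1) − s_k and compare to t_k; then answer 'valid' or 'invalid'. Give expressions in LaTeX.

s_(k+1) = (k + 3)*(2*k - 2*(k + 1)**3 - 2*(k + 1)**2 + 3)/(k + 4)
s_(k+1) − s_k = (-6*k**4 - 48*k**3 - 118*k**2 - 100*k - 17)/(k**2 + 7*k + 12)
(s_(k+1) − s_k) − t_k = (4*k**3 + 26*k**2 + 34*k + 7)/(k**2 + 7*k + 12)

Invalid: residual \frac{4 k^{3} + 26 k^{2} + 34 k + 7}{k^{2} + 7 k + 12} ≠ 0.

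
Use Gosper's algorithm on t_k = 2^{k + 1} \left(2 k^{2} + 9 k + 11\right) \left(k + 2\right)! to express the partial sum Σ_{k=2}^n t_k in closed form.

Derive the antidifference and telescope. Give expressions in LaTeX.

S(n) = 4 \cdot 2^{n} n \left(n + 3\right)! + 8 \cdot 2^{n} \left(n + 3\right)! - 576

r(k) = 2*(2*k**3 + 19*k**2 + 61*k + 66)/(2*k**2 + 9*k + 11) after simplifying.
Factor: A=2*k + 6; B=1; C=k**2 + 9*k/2 + 11/2.
f must satisfy (2*k + 6)·f(k+1) − (1)·f(k) = k**2 + 9*k/2 + 11/2.
From deg A=1, deg B=0, deg C=2: d=1.
Solve for f: f(k) = (k + 1)/2 (degree 1 ≤ 1).
Then R = B(k−1)f/C = (k + 1)/(2*k**2 + 9*k + 11), so s_k = R(k)·t_k = 2**(k + 1)*(k + 1)*factorial(k + 2).
Δs = 2**(k + 1)*(2*k**2 + 9*k + 11)*factorial(k + 2), as required.
Telescope: S(n) = s_(n+1) − s_(2) = 2**(n + 2)*(n + 2)*factorial(n + 3) − (576) = 4*2**n*n*factorial(n + 3) + 8*2**n*factorial(n + 3) - 576.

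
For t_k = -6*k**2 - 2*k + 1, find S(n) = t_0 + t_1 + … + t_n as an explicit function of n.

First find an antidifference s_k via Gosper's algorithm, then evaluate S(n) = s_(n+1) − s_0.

Ratio r(k) = (6*k**2 + 14*k + 7)/(6*k**2 + 2*k - 1).
Factor: A=1; B=1; C=k**2 + k/3 - 1/6.
f must satisfy (1)·f(k+1) − (1)·f(k) = k**2 + k/3 - 1/6.
Degrees (0,0,2) ⇒ d ≤ 3.
Match coefficients ⇒ f(k) = k*(2*k**2 - 2*k - 1)/6.
Then R = B(k−1)f/C = k*(2*k**2 - 2*k - 1)/(6*k**2 + 2*k - 1), so s_k = R(k)·t_k = k*(-2*k**2 + 2*k + 1).
Verify: -6*k**2 - 2*k + 1 matches t_k.
Evaluate: s_(n+1) = -2*n**3 - 4*n**2 - n + 1; subtract s_(0) = 0 ⇒ S(n) = -2*n**3 - 4*n**2 - n + 1.

S(n) = -2*n**3 - 4*n**2 - n + 1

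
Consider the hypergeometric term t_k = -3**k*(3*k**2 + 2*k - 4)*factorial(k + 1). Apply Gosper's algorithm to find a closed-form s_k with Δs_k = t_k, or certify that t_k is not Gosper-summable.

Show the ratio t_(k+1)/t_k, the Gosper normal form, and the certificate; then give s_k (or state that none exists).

Step 1: r(k) = 3*(3*k**3 + 14*k**2 + 17*k + 2)/(3*k**2 + 2*k - 4).
Normal form (A,B,C) = (3*k + 6, 1, k**2 + 2*k/3 - 4/3).
Set up (3*k + 6)·f(k+1) − (1)·f(k) − (k**2 + 2*k/3 - 4/3) = 0.
deg f ≤ 1 (via 1,0,2).
Solve for f: f(k) = (k - 2)/3 (degree 1 ≤ 1).
Get s_k = R·t_k = -3**k*(k - 2)*factorial(k + 1) with R(k) = B(k−1)f(k)/C(k) = (k - 2)/(3*k**2 + 2*k - 4).
s_(k+1) − s_k = -3**k*(3*k**2 + 2*k - 4)*factorial(k + 1) = t_k.

s_k = -3**k*(k - 2)*factorial(k + 1)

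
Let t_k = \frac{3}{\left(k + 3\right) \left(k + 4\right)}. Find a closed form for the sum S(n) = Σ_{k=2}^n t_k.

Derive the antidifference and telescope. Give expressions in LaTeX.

S(n) = \frac{3 \left(n - 1\right)}{5 \left(n + 4\right)}

Compute t_(k+1)/t_k: get (k + 3)/(k + 5).
A = k + 3, B = k + 5, C = 1.
Set up (k + 3)·f(k+1) − (k + 4)·f(k) − (1) = 0.
Degrees (1,1,0) ⇒ d ≤ 1.
A polynomial solution: f(k) = k/3.
Get s_k = R·t_k = k/(k + 3) with R(k) = B(k−1)f(k)/C(k) = k*(k + 4)/3.
Check: Δs_k = 3/(k**2 + 7*k + 12). ✓
s_(n+1) = (n + 1)/(n + 4) and s_(2) = 2/5, so S(n) = 3*(n - 1)/(5*(n + 4)).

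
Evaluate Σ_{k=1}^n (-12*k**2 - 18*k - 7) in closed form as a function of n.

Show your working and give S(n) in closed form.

t_(k+1)/t_k = (12*k**2 + 42*k + 37)/(12*k**2 + 18*k + 7).
Normal form (A,B,C) = (1, 1, k**2 + 3*k/2 + 7/12).
Set up (1)·f(k+1) − (1)·f(k) − (k**2 + 3*k/2 + 7/12) = 0.
Degrees (0,0,2) ⇒ d ≤ 3.
Solve for f: f(k) = k**2*(4*k + 3)/12 (degree 3 ≤ 3).
Get s_k = R·t_k = k**2*(-4*k - 3) with R(k) = B(k−1)f(k)/C(k) = k**2*(4*k + 3)/(12*k**2 + 18*k + 7).
s_(k+1) − s_k = -12*k**2 - 18*k - 7 = t_k.
Σ_(k=1)^n t_k = s_(n+1) − s_(1) = (-4*n**3 - 15*n**2 - 18*n - 7) − (-7), i.e. n*(-4*n**2 - 15*n - 18).

S(n) = n*(-4*n**2 - 15*n - 18)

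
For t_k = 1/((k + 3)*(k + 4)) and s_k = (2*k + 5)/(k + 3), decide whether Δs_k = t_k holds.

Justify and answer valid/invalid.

s_(k+1) = (2*k + 7)/(k + 4)
s_(k+1) − s_k = 1/(k**2 + 7*k + 12)
(s_(k+1) − s_k) − t_k = 0

Valid — Δs_k = t_k.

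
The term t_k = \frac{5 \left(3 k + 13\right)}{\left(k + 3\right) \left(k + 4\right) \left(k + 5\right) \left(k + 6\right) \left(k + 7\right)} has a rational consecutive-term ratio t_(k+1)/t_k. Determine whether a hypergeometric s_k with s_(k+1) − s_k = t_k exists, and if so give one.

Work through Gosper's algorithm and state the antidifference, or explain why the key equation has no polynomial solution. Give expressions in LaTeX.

Ratio r(k) = (k + 3)*(3*k + 16)/((k + 8)*(3*k + 13)).
A = k + 3, B = k + 8, C = k + 13/3.
Key eq: (k + 3)·f(k+1) = (k + 7)·f(k) + (k + 13/3).
deg f ≤ 4 (via 1,1,1).
Solve for f: f(k) = k*(k + 4)*(k**2 + 14*k + 63)/270 (degree 4 ≤ 4).
Get s_k = R·t_k = k*(k**2 + 14*k + 63)/(18*(k**3 + 14*k**2 + 63*k + 90)) with R(k) = B(k−1)f(k)/C(k) = k*(k + 4)*(k + 7)*(k**2 + 14*k + 63)/(90*(3*k + 13)).
Δs = 5*(3*k + 13)/(k**5 + 25*k**4 + 245*k**3 + 1175*k**2 + 2754*k + 2520), as required.

s_k = \frac{k \left(k^{2} + 14 k + 63\right)}{18 \left(k^{3} + 14 k^{2} + 63 k + 90\right)}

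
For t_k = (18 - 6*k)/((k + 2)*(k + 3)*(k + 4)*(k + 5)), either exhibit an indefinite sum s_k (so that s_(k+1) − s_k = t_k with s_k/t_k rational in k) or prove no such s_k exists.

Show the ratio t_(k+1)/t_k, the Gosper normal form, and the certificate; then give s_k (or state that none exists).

Compute t_(k+1)/t_k: get (k - 2)*(k + 2)/((k - 3)*(k + 6)).
Take A(k)=k + 2, B(k)=k + 6, C(k)=k - 3.
Key eq: (k + 2)·f(k+1) = (k + 5)·f(k) + (k - 3).
From deg A=1, deg B=1, deg C=1: d=3.
Solve for f: f(k) = -k*(k**2 + 9*k + 44)/36 (degree 3 ≤ 3).
Certificate R = B(k−1)f/C = -k*(k + 5)*(k**2 + 9*k + 44)/(36*(k - 3)) gives s_k = k*(k**2 + 9*k + 44)/(6*(k + 2)*(k + 3)*(k + 4)).
s_(k+1) − s_k = 6*(3 - k)/(k**4 + 14*k**3 + 71*k**2 + 154*k + 120) = t_k.

s_k = k*(k**2 + 9*k + 44)/(6*(k + 2)*(k + 3)*(k + 4))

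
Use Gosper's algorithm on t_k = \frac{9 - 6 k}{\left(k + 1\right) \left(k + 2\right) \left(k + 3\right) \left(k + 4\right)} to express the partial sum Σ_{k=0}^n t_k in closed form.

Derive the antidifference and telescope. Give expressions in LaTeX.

S(n) = \frac{n^{3} + 9 n^{2} + 35 n + 27}{3 \left(n^{3} + 9 n^{2} + 26 n + 24\right)}

r(k) = (k + 1)*(2*k - 1)/((k + 5)*(2*k - 3)) after simplifying.
Normal form (A,B,C) = (k + 1, k + 5, k - 3/2).
Need (k + 1)·f(k+1) − (k + 4)·f(k) = k - 3/2.
deg f ≤ 3 (via 1,1,1).
Coefficient equations give f(k) = -k*(k**2 + 6*k + 20)/18.
Then R = B(k−1)f/C = -k*(k + 4)*(k**2 + 6*k + 20)/(9*(2*k - 3)), so s_k = R(k)·t_k = k*(k**2 + 6*k + 20)/(3*(k + 1)*(k + 2)*(k + 3)).
Verify: 3*(3 - 2*k)/(k**4 + 10*k**3 + 35*k**2 + 50*k + 24) matches t_k.
Telescope: S(n) = s_(n+1) − s_(0) = (n**3 + 9*n**2 + 35*n + 27)/(3*(n**3 + 9*n**2 + 26*n + 24)) − (0) = (n**3 + 9*n**2 + 35*n + 27)/(3*(n**3 + 9*n**2 + 26*n + 24)).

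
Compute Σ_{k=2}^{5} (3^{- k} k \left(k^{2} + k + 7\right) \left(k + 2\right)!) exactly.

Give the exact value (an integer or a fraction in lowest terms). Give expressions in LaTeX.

Σ = 138232/27

r(k) = (k + 1)*(k + 3)*(k + (k + 1)**2 + 8)/(3*k*(k**2 + k + 7)) after simplifying.
Take A(k)=k/3 + 1, B(k)=1, C(k)=k**3 + k**2 + 7*k.
f must satisfy (k/3 + 1)·f(k+1) − (1)·f(k) = k**3 + k**2 + 7*k.
deg f ≤ 2 (via 1,0,3).
Solve for f: f(k) = 3*(k**2 - k + 1) (degree 2 ≤ 2).
So s_k = (B(k−1)f/C)·t_k = (3*(k**2 - k + 1)/(k*(k**2 + k + 7)))·t_k = 3**(1 - k)*(k**2 - k + 1)*factorial(k + 2).
s_(k+1) − s_k = k*(k**2 + k + 7)*factorial(k + 2)/3**k = t_k.
Telescoping: Σ = s_(6) − s_(2) = 138880/27 − (24) = 138232/27.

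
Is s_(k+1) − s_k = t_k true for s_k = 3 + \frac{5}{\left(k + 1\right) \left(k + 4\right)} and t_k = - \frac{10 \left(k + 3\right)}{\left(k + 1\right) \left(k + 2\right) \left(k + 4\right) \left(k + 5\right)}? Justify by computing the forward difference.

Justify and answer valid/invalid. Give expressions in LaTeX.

s_(k+1) = 3 + 5/((k + 2)*(k + 5))
s_(k+1) − s_k = 10*(-k - 3)/(k**4 + 12*k**3 + 49*k**2 + 78*k + 40)
(s_(k+1) − s_k) − t_k = 0

valid (s_(k+1) − s_k reduces to t_k)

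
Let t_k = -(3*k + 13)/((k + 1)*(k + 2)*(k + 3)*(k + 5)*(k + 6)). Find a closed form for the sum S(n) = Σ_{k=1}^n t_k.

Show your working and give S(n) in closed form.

t_(k+1)/t_k = (k + 1)*(k + 5)*(3*k + 16)/((k + 4)*(k + 7)*(3*k + 13)).
Factor: A=k + 1; B=k + 7; C=k**2 + 25*k/3 + 52/3.
Need (k + 1)·f(k+1) − (k + 6)·f(k) = k**2 + 25*k/3 + 52/3.
d = 5 from the (1,1,2) case.
Solve for f: f(k) = k*(k + 3)*(k + 4)*(k**2 + 8*k + 17)/30 (degree 5 ≤ 5).
So s_k = (B(k−1)f/C)·t_k = (k*(k + 3)*(k + 6)*(k**2 + 8*k + 17)/(10*(3*k + 13)))·t_k = k*(-k**2 - 8*k - 17)/(10*(k**3 + 8*k**2 + 17*k + 10)).
Δs = (-3*k - 13)/(k**5 + 17*k**4 + 107*k**3 + 307*k**2 + 396*k + 180), as required.
s_(n+1) = (-n**3 - 11*n**2 - 36*n - 26)/(10*(n**3 + 11*n**2 + 36*n + 36)) and s_(1) = -13/180, so S(n) = n*(-n**2 - 11*n - 36)/(36*(n**3 + 11*n**2 + 36*n + 36)).

S(n) = n*(-n**2 - 11*n - 36)/(36*(n**3 + 11*n**2 + 36*n + 36))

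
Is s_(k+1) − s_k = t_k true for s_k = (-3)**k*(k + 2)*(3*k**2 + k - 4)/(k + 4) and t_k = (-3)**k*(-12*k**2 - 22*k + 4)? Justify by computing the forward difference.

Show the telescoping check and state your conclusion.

Invalid: residual (-3)**k*(24*k**3 + 146*k**2 + 170*k - 40)/(k**2 + 9*k + 20) ≠ 0.

s_(k+1) = 3*(-3)**k*k*(-3*k**2 - 16*k - 21)/(k + 5)
s_(k+1) − s_k = (-3)**k*(-12*k**4 - 106*k**3 - 288*k**2 - 234*k + 40)/(k**2 + 9*k + 20)
(s_(k+1) − s_k) − t_k = (-3)**k*(24*k**3 + 146*k**2 + 170*k - 40)/(k**2 + 9*k + 20)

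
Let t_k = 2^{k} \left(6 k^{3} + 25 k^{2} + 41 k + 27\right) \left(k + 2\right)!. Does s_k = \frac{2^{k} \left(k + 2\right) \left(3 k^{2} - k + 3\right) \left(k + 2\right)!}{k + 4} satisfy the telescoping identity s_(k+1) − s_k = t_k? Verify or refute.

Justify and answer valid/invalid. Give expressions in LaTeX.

Invalid: residual - \frac{2^{k + 1} \left(6 k^{4} + 49 k^{3} + 138 k^{2} + 192 k + 105\right) \left(k + 2\right)!}{\left(k + 4\right) \left(k + 5\right)} ≠ 0.

s_(k+1) = 2**(k + 1)*(k + 3)*(3*k**2 + 5*k + 5)*factorial(k + 3)/(k + 5)
s_(k+1) − s_k = 2**k*(6*k**5 + 67*k**4 + 288*k**3 + 620*k**2 + 679*k + 330)*factorial(k + 2)/((k + 4)*(k + 5))
(s_(k+1) − s_k) − t_k = -2**(k + 1)*(6*k**4 + 49*k**3 + 138*k**2 + 192*k + 105)*factorial(k + 2)/((k + 4)*(k + 5))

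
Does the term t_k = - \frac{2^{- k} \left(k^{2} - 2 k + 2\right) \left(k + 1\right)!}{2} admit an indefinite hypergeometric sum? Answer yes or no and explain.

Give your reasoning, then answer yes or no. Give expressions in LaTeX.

Compute t_(k+1)/t_k: get (k**3 + 2*k**2 + k + 2)/(2*(k**2 - 2*k + 2)).
Gosper form: A/B · C(k+1)/C(k) with A=k/2 + 1, B=1, C=k**2 - 2*k + 2.
Need (k/2 + 1)·f(k+1) − (1)·f(k) = k**2 - 2*k + 2.
deg f ≤ 1 (via 1,0,2).
Solving with deg f ≤ 1: f(k) = 2*(k - 3).
So s_k = (B(k−1)f/C)·t_k = (2*(k - 3)/(k**2 - 2*k + 2))·t_k = -(k - 3)*factorial(k + 1)/2**k.
Verify: -(k**2 - 2*k + 2)*factorial(k + 1)/(2*2**k) matches t_k.

Yes. s_k = - 2^{- k} \left(k - 3\right) \left(k + 1\right)!.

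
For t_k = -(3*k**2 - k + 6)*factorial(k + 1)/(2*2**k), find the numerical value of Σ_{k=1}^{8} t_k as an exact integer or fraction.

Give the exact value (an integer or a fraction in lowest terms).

r(k) = (k + 2)*(-k + 3*(k + 1)**2 + 5)/(2*(3*k**2 - k + 6)) after simplifying.
Normal form (A,B,C) = (k/2 + 1, 1, k**2 - k/3 + 2).
Key eq: (k/2 + 1)·f(k+1) = (1)·f(k) + (k**2 - k/3 + 2).
Degrees (1,0,2) ⇒ d ≤ 1.
Solve for f: f(k) = 2*(3*k - 4)/3 (degree 1 ≤ 1).
Certificate R = B(k−1)f/C = 2*(3*k - 4)/(3*k**2 - k + 6) gives s_k = -(3*k - 4)*factorial(k + 1)/2**k.
Δs = -(3*k**2 - k + 6)*factorial(k + 1)/(2*2**k), as required.
Σ_(k=1)^(8) t_k = s_(9) − s_(1) = -326025/2 − (1) = -326027/2.

Σ = -326027/2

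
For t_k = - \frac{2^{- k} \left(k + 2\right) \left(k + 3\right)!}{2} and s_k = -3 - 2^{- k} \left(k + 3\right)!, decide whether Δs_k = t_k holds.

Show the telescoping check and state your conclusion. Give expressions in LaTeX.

s_(k+1) = -2**(-k - 1)*factorial(k + 4) - 3
s_(k+1) − s_k = -(k + 2)*factorial(k + 3)/(2*2**k)
(s_(k+1) − s_k) − t_k = 0

valid; difference matches t_k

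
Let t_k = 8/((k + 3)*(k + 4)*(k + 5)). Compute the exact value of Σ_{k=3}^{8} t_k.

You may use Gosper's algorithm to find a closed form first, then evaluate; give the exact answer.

t_(k+1)/t_k = (k + 3)/(k + 6).
Factor: A=k + 3; B=k + 6; C=1.
Set up (k + 3)·f(k+1) − (k + 5)·f(k) − (1) = 0.
d = 2 from the (1,1,0) case.
Coefficient equations give f(k) = k*(k + 7)/24.
So s_k = (B(k−1)f/C)·t_k = (k*(k + 5)*(k + 7)/24)·t_k = k*(k + 7)/(3*(k + 3)*(k + 4)).
Check: Δs_k = 8/(k**3 + 12*k**2 + 47*k + 60). ✓
Σ_(k=3)^(8) t_k = s_(9) − s_(3) = 4/13 − (5/21) = 19/273.

Σ = 19/273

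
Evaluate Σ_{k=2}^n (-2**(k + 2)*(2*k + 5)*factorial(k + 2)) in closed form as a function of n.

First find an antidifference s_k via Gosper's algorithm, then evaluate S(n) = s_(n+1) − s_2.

S(n) = -8*2**n*factorial(n + 3) + 384

Compute t_(k+1)/t_k: get 2*(k + 3)*(2*k + 7)/(2*k + 5).
A = 2*k + 6, B = 1, C = k + 5/2.
Set up (2*k + 6)·f(k+1) − (1)·f(k) − (k + 5/2) = 0.
d = 0 from the (1,0,1) case.
Solving with deg f ≤ 0: f(k) = 1/2.
R(k) = B(k−1)·f(k)/C(k) = 1/(2*k + 5); s_k = R·t_k = -2**(k + 2)*factorial(k + 2).
Verify: -2**(k + 2)*(2*k + 5)*factorial(k + 2) matches t_k.
Σ_(k=2)^n t_k = s_(n+1) − s_(2) = (-2**(n + 3)*factorial(n + 3)) − (-384), i.e. -8*2**n*factorial(n + 3) + 384.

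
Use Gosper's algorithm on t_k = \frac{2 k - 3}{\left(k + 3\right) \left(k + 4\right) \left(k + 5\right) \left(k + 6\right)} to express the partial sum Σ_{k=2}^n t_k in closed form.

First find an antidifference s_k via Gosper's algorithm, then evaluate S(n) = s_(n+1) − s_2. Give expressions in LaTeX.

S(n) = \frac{n^{3} + 15 n^{2} - 31 n + 15}{105 \left(n^{3} + 15 n^{2} + 74 n + 120\right)}

The ratio is (k + 3)*(2*k - 1)/((k + 7)*(2*k - 3)).
Factor: A=k + 3; B=k + 7; C=k - 3/2.
Solve (k + 3)·f(k+1) − (k + 6)·f(k) = k - 3/2.
Degrees (1,1,1) ⇒ d ≤ 3.
A polynomial solution: f(k) = -k/2.
So s_k = (B(k−1)f/C)·t_k = (-k*(k + 6)/(2*k - 3))·t_k = -k/((k + 3)*(k + 4)*(k + 5)).
s_(k+1) − s_k = (2*k - 3)/(k**4 + 18*k**3 + 119*k**2 + 342*k + 360) = t_k.
Evaluate: s_(n+1) = (-n - 1)/(n**3 + 15*n**2 + 74*n + 120); subtract s_(2) = -1/105 ⇒ S(n) = (n**3 + 15*n**2 - 31*n + 15)/(105*(n**3 + 15*n**2 + 74*n + 120)).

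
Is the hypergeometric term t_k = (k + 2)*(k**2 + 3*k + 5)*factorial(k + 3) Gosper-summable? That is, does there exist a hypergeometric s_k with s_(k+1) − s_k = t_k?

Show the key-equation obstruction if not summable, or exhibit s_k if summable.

Yes. s_k = (k**2 + 2)*factorial(k + 3).

t_(k+1)/t_k = (k + 3)*(k + 4)*(3*k + (k + 1)**2 + 8)/((k + 2)*(k**2 + 3*k + 5)).
Gosper form: A/B · C(k+1)/C(k) with A=k + 4, B=1, C=k**3 + 5*k**2 + 11*k + 10.
Key eq: (k + 4)·f(k+1) = (1)·f(k) + (k**3 + 5*k**2 + 11*k + 10).
Bound: deg f ≤ 2.
Solve for f: f(k) = k**2 + 2 (degree 2 ≤ 2).
Then R = B(k−1)f/C = (k**2 + 2)/((k + 2)*(k**2 + 3*k + 5)), so s_k = R(k)·t_k = (k**2 + 2)*factorial(k + 3).
Verify: (k + 2)*(k**2 + 3*k + 5)*factorial(k + 3) matches t_k.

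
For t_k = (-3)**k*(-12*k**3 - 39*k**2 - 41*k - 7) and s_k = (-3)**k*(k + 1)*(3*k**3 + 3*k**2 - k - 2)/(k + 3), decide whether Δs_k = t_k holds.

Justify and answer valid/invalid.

Invalid: residual (-3)**k*(24*k**4 + 156*k**3 + 322*k**2 + 258*k + 38)/(k**2 + 7*k + 12) ≠ 0.

s_(k+1) = 3*(-3)**k*(k + 2)*(k - 3*(k + 1)**3 - 3*(k + 1)**2 + 3)/(k + 4)
s_(k+1) − s_k = (-3)**k*(-12*k**5 - 99*k**4 - 302*k**3 - 440*k**2 - 283*k - 46)/(k**2 + 7*k + 12)
(s_(k+1) − s_k) − t_k = (-3)**k*(24*k**4 + 156*k**3 + 322*k**2 + 258*k + 38)/(k**2 + 7*k + 12)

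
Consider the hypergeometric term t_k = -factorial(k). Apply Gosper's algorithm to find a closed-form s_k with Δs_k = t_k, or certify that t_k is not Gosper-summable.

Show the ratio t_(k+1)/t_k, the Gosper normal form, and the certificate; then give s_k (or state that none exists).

none (Gosper's algorithm certifies no s_k)

Step 1: r(k) = k + 1.
Take A(k)=k + 1, B(k)=1, C(k)=1.
Need (k + 1)·f(k+1) − (1)·f(k) = 1.
d = -1 from the (1,0,0) case.
d = -1 < 0 ⇒ no nonzero polynomial f; not summable.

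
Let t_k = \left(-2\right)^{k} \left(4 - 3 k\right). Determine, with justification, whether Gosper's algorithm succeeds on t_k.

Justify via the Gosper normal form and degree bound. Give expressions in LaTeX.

Yes. s_k = \left(-2\right)^{k} \left(k - 2\right).

Ratio r(k) = 2*(1 - 3*k)/(3*k - 4).
Take A(k)=-2, B(k)=1, C(k)=k - 4/3.
Need (-2)·f(k+1) − (1)·f(k) = k - 4/3.
d = 1 from the (0,0,1) case.
Coefficient equations give f(k) = -(k - 2)/3.
Then R = B(k−1)f/C = -(k - 2)/(3*k - 4), so s_k = R(k)·t_k = (-2)**k*(k - 2).
Check: Δs_k = (-2)**k*(4 - 3*k). ✓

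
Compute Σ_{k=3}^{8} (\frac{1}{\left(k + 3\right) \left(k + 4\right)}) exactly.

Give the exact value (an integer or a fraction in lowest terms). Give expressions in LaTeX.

Step 1: r(k) = (k + 3)/(k + 5).
So A=k + 3 and B=k + 5, with C=1.
Need (k + 3)·f(k+1) − (k + 4)·f(k) = 1.
Bound: deg f ≤ 1.
A polynomial solution: f(k) = k/3.
Get s_k = R·t_k = k/(3*(k + 3)) with R(k) = B(k−1)f(k)/C(k) = k*(k + 4)/3.
Δs = 1/(k**2 + 7*k + 12), as required.
Evaluate s at k=9 and k=3: 1/4 and 1/6; difference 1/12.

Σ = 1/12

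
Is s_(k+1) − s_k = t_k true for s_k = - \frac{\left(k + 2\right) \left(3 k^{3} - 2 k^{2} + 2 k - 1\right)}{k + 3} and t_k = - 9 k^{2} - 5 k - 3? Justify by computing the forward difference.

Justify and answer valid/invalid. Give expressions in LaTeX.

s_(k+1) = (-3*k**4 - 16*k**3 - 28*k**2 - 23*k - 6)/(k + 4)
s_(k+1) − s_k = (-9*k**4 - 62*k**3 - 112*k**2 - 65*k - 26)/(k**2 + 7*k + 12)
(s_(k+1) − s_k) − t_k = 2*(3*k**3 + 17*k**2 + 8*k + 5)/(k**2 + 7*k + 12)

Invalid: residual \frac{2 \left(3 k^{3} + 17 k^{2} + 8 k + 5\right)}{k^{2} + 7 k + 12} ≠ 0.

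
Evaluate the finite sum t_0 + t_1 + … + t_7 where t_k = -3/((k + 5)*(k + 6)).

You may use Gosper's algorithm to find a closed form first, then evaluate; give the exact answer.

Σ = -24/65

r(k) = (k + 5)/(k + 7) after simplifying.
A = k + 5, B = k + 7, C = 1.
Need (k + 5)·f(k+1) − (k + 6)·f(k) = 1.
From deg A=1, deg B=1, deg C=0: d=1.
Coefficient equations give f(k) = k/5.
Get s_k = R·t_k = -3*k/(5*k + 25) with R(k) = B(k−1)f(k)/C(k) = k*(k + 6)/5.
s_(k+1) − s_k = -3/(k**2 + 11*k + 30) = t_k.
Evaluate s at k=8 and k=0: -24/65 and 0; difference -24/65.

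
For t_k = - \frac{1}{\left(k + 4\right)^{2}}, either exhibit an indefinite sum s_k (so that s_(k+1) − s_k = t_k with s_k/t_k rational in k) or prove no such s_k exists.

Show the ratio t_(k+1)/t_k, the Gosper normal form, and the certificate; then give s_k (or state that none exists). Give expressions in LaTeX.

none (Gosper's algorithm certifies no s_k)

Step 1: r(k) = (k + 4)**2/(k + 5)**2.
Take A(k)=k**2 + 8*k + 16, B(k)=k**2 + 10*k + 25, C(k)=1.
f must satisfy (k**2 + 8*k + 16)·f(k+1) − (k**2 + 8*k + 16)·f(k) = 1.
From deg A=2, deg B=2, deg C=0: d=0.
f = c0 ⇒ A·f(k+1) − B(k−1)·f(k) − C = -1. The system {-1 = 0} is inconsistent; no antidifference.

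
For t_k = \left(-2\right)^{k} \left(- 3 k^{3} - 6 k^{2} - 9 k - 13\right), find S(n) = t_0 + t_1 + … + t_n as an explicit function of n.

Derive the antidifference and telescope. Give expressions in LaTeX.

S(n) = - 2 \left(-2\right)^{n} n^{3} - 6 \left(-2\right)^{n} n^{2} - 8 \left(-2\right)^{n} n - 10 \left(-2\right)^{n} - 3

Ratio r(k) = 2*(-3*k**3 - 15*k**2 - 30*k - 31)/(3*k**3 + 6*k**2 + 9*k + 13).
Gosper form: A/B · C(k+1)/C(k) with A=-2, B=1, C=k**3 + 2*k**2 + 3*k + 13/3.
Set up (-2)·f(k+1) − (1)·f(k) − (k**3 + 2*k**2 + 3*k + 13/3) = 0.
Degrees (0,0,3) ⇒ d ≤ 3.
A polynomial solution: f(k) = -(k**3 + k + 3)/3.
Certificate R = B(k−1)f/C = -(k**3 + k + 3)/(3*k**3 + 6*k**2 + 9*k + 13) gives s_k = (-2)**k*(k**3 + k + 3).
Check: Δs_k = (-2)**k*(-k**3 - 3*k - 2*(k + 1)**3 - 11). ✓
s_(n+1) = (-2)**(n + 1)*(n**3 + 3*n**2 + 4*n + 5) and s_(0) = 3, so S(n) = -2*(-2)**n*n**3 - 6*(-2)**n*n**2 - 8*(-2)**n*n - 10*(-2)**n - 3.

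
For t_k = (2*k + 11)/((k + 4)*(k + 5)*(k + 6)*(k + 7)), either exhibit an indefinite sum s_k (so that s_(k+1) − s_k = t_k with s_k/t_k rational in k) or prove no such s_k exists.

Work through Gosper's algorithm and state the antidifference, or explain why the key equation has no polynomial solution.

The ratio is (k + 4)*(2*k + 13)/((k + 8)*(2*k + 11)).
So A=k + 4 and B=k + 8, with C=k + 11/2.
f must satisfy (k + 4)·f(k+1) − (k + 7)·f(k) = k + 11/2.
From deg A=1, deg B=1, deg C=1: d=3.
Solve for f: f(k) = k*(k + 5)*(k + 10)/48 (degree 3 ≤ 3).
Get s_k = R·t_k = k*(k + 10)/(24*(k**2 + 10*k + 24)) with R(k) = B(k−1)f(k)/C(k) = k*(k + 5)*(k + 7)*(k + 10)/(24*(2*k + 11)).
Check: Δs_k = (2*k + 11)/(k**4 + 22*k**3 + 179*k**2 + 638*k + 840). ✓

s_k = k*(k + 10)/(24*(k**2 + 10*k + 24))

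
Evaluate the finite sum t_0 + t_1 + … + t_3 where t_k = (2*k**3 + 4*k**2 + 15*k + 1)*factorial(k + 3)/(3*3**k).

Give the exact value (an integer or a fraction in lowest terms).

Ratio r(k) = (2*k**4 + 18*k**3 + 69*k**2 + 138*k + 88)/(3*(2*k**3 + 4*k**2 + 15*k + 1)).
So A=k/3 + 4/3 and B=1, with C=k**3 + 2*k**2 + 15*k/2 + 1/2.
Set up (k/3 + 4/3)·f(k+1) − (1)·f(k) − (k**3 + 2*k**2 + 15*k/2 + 1/2) = 0.
Degrees (1,0,3) ⇒ d ≤ 2.
Solving with deg f ≤ 2: f(k) = 3*(2*k**2 - 2*k + 1)/2.
So s_k = (B(k−1)f/C)·t_k = (3*(2*k**2 - 2*k + 1)/(2*k**3 + 4*k**2 + 15*k + 1))·t_k = (2*k**2 - 2*k + 1)*factorial(k + 3)/3**k.
s_(k+1) − s_k = (2*k**3 + 4*k**2 + 15*k + 1)*factorial(k + 3)/(3*3**k) = t_k.
Sum = s_(4) − s_(0); s_(4) = 14000/9, s_(0) = 6 ⇒ 13946/9.

Σ = 13946/9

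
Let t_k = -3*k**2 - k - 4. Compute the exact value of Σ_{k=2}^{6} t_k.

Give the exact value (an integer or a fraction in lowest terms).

Σ = -310

Compute t_(k+1)/t_k: get (k + 3*(k + 1)**2 + 5)/(3*k**2 + k + 4).
Normal form (A,B,C) = (1, 1, k**2 + k/3 + 4/3).
f must satisfy (1)·f(k+1) − (1)·f(k) = k**2 + k/3 + 4/3.
Bound: deg f ≤ 3.
A polynomial solution: f(k) = k*(k**2 - k + 4)/3.
Certificate R = B(k−1)f/C = k*(k**2 - k + 4)/(3*k**2 + k + 4) gives s_k = k*(-k**2 + k - 4).
s_(k+1) − s_k = -3*k**2 - k - 4 = t_k.
Telescoping: Σ = s_(7) − s_(2) = -322 − (-12) = -310.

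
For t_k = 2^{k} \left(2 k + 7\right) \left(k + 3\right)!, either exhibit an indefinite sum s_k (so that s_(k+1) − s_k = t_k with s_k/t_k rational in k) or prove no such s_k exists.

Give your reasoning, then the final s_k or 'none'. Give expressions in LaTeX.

r(k) = 2*(k + 4)*(2*k + 9)/(2*k + 7) after simplifying.
So A=2*k + 8 and B=1, with C=k + 7/2.
f must satisfy (2*k + 8)·f(k+1) − (1)·f(k) = k + 7/2.
From deg A=1, deg B=0, deg C=1: d=0.
Solve for f: f(k) = 1/2 (degree 0 ≤ 0).
So s_k = (B(k−1)f/C)·t_k = (1/(2*k + 7))·t_k = 2**k*factorial(k + 3).
Check: Δs_k = 2**k*(2*k + 7)*factorial(k + 3). ✓

s_k = 2^{k} \left(k + 3\right)!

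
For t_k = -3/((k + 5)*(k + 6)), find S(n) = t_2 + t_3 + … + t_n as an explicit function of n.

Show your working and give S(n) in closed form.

Compute t_(k+1)/t_k: get (k + 5)/(k + 7).
So A=k + 5 and B=k + 7, with C=1.
f must satisfy (k + 5)·f(k+1) − (k + 6)·f(k) = 1.
Degrees (1,1,0) ⇒ d ≤ 1.
Match coefficients ⇒ f(k) = k/5.
Get s_k = R·t_k = -3*k/(5*k + 25) with R(k) = B(k−1)f(k)/C(k) = k*(k + 6)/5.
Δs = -3/(k**2 + 11*k + 30), as required.
s_(n+1) = 3*(-n - 1)/(5*(n + 6)) and s_(2) = -6/35, so S(n) = 3*(1 - n)/(7*(n + 6)).

S(n) = 3*(1 - n)/(7*(n + 6))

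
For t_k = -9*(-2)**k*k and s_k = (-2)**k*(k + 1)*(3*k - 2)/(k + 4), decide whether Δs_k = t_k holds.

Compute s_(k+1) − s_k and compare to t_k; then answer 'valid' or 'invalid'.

Invalid: residual (-2)**k*(27*k**2 + 117*k - 6)/(k**2 + 9*k + 20) ≠ 0.

s_(k+1) = (-2)**(k + 1)*(k + 2)*(3*k + 1)/(k + 5)
s_(k+1) − s_k = (-2)**k*(-9*k**3 - 54*k**2 - 63*k - 6)/(k**2 + 9*k + 20)
(s_(k+1) − s_k) − t_k = (-2)**k*(27*k**2 + 117*k - 6)/(k**2 + 9*k + 20)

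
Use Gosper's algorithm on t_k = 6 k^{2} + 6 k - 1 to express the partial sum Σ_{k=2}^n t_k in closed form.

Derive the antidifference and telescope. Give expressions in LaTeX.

S(n) = 2 n^{3} + 6 n^{2} + 3 n - 11

Compute t_(k+1)/t_k: get (6*k**2 + 18*k + 11)/(6*k**2 + 6*k - 1).
Gosper form: A/B · C(k+1)/C(k) with A=1, B=1, C=k**2 + k - 1/6.
f must satisfy (1)·f(k+1) − (1)·f(k) = k**2 + k - 1/6.
Bound: deg f ≤ 3.
Match coefficients ⇒ f(k) = k*(2*k**2 - 3)/6.
Then R = B(k−1)f/C = k*(2*k**2 - 3)/(6*k**2 + 6*k - 1), so s_k = R(k)·t_k = k*(2*k**2 - 3).
Verify: 6*k**2 + 6*k - 1 matches t_k.
Telescope: S(n) = s_(n+1) − s_(2) = 2*n**3 + 6*n**2 + 3*n - 1 − (10) = 2*n**3 + 6*n**2 + 3*n - 11.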